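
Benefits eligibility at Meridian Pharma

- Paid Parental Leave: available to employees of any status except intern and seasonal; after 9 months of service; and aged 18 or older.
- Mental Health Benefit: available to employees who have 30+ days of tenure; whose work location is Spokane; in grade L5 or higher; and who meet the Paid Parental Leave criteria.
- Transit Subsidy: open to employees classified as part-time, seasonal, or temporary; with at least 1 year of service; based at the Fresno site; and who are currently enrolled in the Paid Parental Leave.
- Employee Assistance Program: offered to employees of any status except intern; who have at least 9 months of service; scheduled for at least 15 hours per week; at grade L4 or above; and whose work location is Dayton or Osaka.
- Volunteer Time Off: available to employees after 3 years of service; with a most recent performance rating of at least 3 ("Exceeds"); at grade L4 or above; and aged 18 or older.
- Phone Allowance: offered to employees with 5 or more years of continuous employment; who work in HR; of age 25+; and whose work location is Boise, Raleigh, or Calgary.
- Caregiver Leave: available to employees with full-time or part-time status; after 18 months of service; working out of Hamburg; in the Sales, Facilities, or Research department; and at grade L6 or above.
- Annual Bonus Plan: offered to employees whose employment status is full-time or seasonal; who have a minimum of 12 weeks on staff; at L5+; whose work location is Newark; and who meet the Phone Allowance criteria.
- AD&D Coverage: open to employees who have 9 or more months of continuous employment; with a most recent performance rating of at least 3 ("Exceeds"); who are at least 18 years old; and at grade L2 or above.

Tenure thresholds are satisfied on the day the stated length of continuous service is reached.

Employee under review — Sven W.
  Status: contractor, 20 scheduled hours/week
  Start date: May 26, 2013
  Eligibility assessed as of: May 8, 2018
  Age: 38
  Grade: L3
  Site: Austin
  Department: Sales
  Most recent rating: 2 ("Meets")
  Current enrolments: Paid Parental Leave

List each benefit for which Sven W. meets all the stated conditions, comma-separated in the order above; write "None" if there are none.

Paid Parental Leave

Service from May 26, 2013 to May 8, 2018: 1808 days.
Paid Parental Leave — status contractor ✓ (not excluded); service 1808 days ≥ 9 months (≈270 days) ✓; age 38 ≥ 18 ✓ → eligible.
Mental Health Benefit — service 1808 days ≥ 30 days ✓; site Austin ✗ (not Spokane) → not eligible.
Transit Subsidy — status contractor ✗ (requires part-time, seasonal, or temporary) → not eligible.
Employee Assistance Program — status contractor ✓ (not excluded); service 1808 days ≥ 9 months (≈270 days) ✓; 20 hrs/wk ≥ 15 ✓; grade L3 < L4 ✗ → not eligible.
Volunteer Time Off — service 1808 days ≥ 3 years (≈1095 days) ✓; rating 2 < 3 ✗ → not eligible.
Phone Allowance — service 1808 days < 5 years (≈1825 days) ✗ → not eligible.
Caregiver Leave — status contractor ✗ (requires full-time or part-time) → not eligible.
Annual Bonus Plan — status contractor ✗ (requires full-time or seasonal) → not eligible.
AD&D Coverage — service 1808 days ≥ 9 months (≈270 days) ✓; rating 2 < 3 ✗ → not eligible.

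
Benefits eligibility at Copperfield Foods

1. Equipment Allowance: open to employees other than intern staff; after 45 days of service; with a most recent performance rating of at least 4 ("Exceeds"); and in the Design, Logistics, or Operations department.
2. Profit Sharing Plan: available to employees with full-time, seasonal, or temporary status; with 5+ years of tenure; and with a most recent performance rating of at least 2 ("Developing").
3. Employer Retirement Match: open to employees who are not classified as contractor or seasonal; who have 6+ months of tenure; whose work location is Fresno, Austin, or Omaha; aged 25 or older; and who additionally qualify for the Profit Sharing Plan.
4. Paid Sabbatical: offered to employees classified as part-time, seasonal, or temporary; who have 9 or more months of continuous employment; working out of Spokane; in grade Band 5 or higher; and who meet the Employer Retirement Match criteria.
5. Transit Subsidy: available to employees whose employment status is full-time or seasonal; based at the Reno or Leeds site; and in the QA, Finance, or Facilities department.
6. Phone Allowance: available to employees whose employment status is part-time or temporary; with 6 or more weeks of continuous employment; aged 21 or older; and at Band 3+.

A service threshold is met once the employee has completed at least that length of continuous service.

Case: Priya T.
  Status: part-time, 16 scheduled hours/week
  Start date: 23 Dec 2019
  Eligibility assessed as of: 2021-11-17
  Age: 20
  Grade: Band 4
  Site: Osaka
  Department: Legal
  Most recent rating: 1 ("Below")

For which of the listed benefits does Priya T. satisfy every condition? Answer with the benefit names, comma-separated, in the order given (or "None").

Service from 23 Dec 2019 to 2021-11-17: 695 days.
Equipment Allowance — status part-time ✓ (not excluded); service 695 days ≥ 45 days ✓; rating 1 < 4 ✗ → not eligible.
Profit Sharing Plan — status part-time ✗ (requires full-time, seasonal, or temporary) → not eligible.
Employer Retirement Match — status part-time ✓ (not excluded); service 695 days ≥ 6 months (≈180 days) ✓; site Osaka ✗ (not Fresno, Austin, or Omaha) → not eligible.
Paid Sabbatical — status part-time ✓; service 695 days ≥ 9 months (≈270 days) ✓; site Osaka ✗ (not Spokane) → not eligible.
Transit Subsidy — status part-time ✗ (requires full-time or seasonal) → not eligible.
Phone Allowance — status part-time ✓; service 695 days ≥ 6 weeks (≈42 days) ✓; age 20 < 21 ✗ → not eligible.

None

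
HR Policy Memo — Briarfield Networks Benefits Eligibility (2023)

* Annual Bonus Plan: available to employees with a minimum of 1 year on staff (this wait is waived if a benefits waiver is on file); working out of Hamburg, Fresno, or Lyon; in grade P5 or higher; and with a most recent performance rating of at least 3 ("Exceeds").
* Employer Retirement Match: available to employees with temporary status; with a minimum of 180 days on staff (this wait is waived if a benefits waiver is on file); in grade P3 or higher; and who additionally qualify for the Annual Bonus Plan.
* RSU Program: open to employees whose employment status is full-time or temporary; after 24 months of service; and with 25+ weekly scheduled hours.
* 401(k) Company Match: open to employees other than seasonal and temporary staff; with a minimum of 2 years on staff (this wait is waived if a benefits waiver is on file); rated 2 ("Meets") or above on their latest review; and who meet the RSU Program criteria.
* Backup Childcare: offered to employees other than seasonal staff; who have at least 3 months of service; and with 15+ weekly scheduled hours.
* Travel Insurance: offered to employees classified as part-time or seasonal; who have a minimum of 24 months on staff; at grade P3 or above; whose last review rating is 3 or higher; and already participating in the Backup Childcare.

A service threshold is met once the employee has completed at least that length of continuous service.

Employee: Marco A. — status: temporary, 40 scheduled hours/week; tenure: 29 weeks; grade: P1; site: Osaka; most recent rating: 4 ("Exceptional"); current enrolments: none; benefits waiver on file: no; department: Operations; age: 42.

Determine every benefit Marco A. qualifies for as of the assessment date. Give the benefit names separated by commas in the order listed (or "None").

Annual Bonus Plan — no waiver, service 29 weeks < 1 year (≈365 days) ✗ → not eligible.
Employer Retirement Match — status temporary ✓; no waiver, service 29 weeks ≥ 180 days ✓; grade P1 < P3 ✗ → not eligible.
RSU Program — status temporary ✓; service 29 weeks < 24 months (≈720 days) ✗ → not eligible.
401(k) Company Match — status temporary ✗ (excluded) → not eligible.
Backup Childcare — status temporary ✓ (not excluded); service 29 weeks ≥ 3 months (≈90 days) ✓; 40 hrs/wk ≥ 15 ✓ → eligible.
Travel Insurance — status temporary ✗ (requires part-time or seasonal) → not eligible.

Backup Childcare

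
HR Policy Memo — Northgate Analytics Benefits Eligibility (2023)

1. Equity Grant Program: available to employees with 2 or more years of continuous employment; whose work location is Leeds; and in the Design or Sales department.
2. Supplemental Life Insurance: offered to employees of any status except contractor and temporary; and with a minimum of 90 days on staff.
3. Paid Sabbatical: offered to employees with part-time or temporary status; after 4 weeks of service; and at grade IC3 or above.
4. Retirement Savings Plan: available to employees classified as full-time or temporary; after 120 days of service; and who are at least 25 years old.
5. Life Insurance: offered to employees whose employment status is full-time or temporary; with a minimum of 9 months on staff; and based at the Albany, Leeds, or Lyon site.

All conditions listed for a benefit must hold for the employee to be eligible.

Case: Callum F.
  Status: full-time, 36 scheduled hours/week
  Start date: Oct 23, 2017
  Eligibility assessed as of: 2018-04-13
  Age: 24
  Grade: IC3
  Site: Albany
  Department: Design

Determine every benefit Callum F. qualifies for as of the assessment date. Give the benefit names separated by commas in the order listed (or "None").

Supplemental Life Insurance

Service from Oct 23, 2017 to 2018-04-13: 172 days.
Equity Grant Program — service 172 days < 2 years (≈730 days) ✗ → not eligible.
Supplemental Life Insurance — status full-time ✓ (not excluded); service 172 days ≥ 90 days ✓ → eligible.
Paid Sabbatical — status full-time ✗ (requires part-time or temporary) → not eligible.
Retirement Savings Plan — status full-time ✓; service 172 days ≥ 120 days ✓; age 24 < 25 ✗ → not eligible.
Life Insurance — status full-time ✓; service 172 days < 9 months (≈270 days) ✗ → not eligible.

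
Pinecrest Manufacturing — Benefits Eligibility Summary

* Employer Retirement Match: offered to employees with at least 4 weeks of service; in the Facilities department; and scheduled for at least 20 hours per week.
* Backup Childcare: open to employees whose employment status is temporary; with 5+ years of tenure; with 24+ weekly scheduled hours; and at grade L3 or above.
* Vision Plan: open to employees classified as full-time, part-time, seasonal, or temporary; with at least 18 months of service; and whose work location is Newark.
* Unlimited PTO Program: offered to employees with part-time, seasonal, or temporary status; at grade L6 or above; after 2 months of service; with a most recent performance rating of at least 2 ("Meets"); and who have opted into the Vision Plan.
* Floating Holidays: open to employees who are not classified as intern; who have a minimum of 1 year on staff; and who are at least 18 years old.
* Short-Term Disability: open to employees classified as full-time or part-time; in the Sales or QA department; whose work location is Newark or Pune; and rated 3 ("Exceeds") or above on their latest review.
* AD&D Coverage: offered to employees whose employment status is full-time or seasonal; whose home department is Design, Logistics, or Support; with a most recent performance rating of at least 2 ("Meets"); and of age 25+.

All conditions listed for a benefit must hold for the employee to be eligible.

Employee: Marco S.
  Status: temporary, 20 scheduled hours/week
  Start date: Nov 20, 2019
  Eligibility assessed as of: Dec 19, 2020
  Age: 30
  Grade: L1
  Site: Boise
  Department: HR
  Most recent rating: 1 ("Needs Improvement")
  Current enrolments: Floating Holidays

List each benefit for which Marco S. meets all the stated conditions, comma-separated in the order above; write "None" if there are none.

Service from Nov 20, 2019 to Dec 19, 2020: 395 days.
Employer Retirement Match — service 395 days ≥ 4 weeks (≈28 days) ✓; dept HR ✗ → not eligible.
Backup Childcare — status temporary ✓; service 395 days < 5 years (≈1825 days) ✗ → not eligible.
Vision Plan — status temporary ✓; service 395 days < 18 months (≈540 days) ✗ → not eligible.
Unlimited PTO Program — status temporary ✓; grade L1 < L6 ✗ → not eligible.
Floating Holidays — status temporary ✓ (not excluded); service 395 days ≥ 1 year (≈365 days) ✓; age 30 ≥ 18 ✓ → eligible.
Short-Term Disability — status temporary ✗ (requires full-time or part-time) → not eligible.
AD&D Coverage — status temporary ✗ (requires full-time or seasonal) → not eligible.

Floating Holidays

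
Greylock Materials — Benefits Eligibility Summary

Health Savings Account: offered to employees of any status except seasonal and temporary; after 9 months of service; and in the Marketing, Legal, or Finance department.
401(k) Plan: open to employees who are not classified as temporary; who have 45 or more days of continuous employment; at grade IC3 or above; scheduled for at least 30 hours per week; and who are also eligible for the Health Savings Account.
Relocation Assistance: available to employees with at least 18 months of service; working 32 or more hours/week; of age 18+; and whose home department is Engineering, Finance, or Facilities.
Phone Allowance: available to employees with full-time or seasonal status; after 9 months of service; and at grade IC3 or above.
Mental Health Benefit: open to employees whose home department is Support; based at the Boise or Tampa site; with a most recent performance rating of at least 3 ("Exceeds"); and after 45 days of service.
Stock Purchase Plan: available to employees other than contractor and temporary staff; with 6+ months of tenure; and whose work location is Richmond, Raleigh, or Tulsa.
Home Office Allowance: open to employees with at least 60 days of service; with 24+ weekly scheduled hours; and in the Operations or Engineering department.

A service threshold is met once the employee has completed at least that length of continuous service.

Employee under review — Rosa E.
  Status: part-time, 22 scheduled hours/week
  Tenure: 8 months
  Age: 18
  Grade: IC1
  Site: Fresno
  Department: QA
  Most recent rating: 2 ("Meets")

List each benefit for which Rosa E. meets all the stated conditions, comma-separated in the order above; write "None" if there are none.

None

Health Savings Account — status part-time ✓ (not excluded); service 8 months < 9 months ✗ → not eligible.
401(k) Plan — status part-time ✓ (not excluded); service 8 months ≥ 45 days ✓; grade IC1 < IC3 ✗ → not eligible.
Relocation Assistance — service 8 months < 18 months ✗ → not eligible.
Phone Allowance — status part-time ✗ (requires full-time or seasonal) → not eligible.
Mental Health Benefit — dept QA ✗ → not eligible.
Stock Purchase Plan — status part-time ✓ (not excluded); service 8 months ≥ 6 months ✓; site Fresno ✗ (not Richmond, Raleigh, or Tulsa) → not eligible.
Home Office Allowance — service 8 months ≥ 60 days ✓; 22 hrs/wk < 24 ✗ → not eligible.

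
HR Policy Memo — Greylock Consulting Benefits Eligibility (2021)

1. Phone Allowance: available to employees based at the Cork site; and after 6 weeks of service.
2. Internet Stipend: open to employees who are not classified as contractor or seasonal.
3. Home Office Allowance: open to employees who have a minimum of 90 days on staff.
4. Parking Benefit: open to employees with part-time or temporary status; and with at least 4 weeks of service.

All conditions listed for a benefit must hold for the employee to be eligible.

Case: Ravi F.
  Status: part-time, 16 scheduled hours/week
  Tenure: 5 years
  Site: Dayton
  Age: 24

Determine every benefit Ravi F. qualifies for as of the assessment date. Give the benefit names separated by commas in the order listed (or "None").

Internet Stipend, Home Office Allowance, Parking Benefit

Phone Allowance — site Dayton ✗ (not Cork) → not eligible.
Internet Stipend — status part-time ✓ (not excluded) → eligible.
Home Office Allowance — service 5 years ≥ 90 days ✓ → eligible.
Parking Benefit — status part-time ✓; service 5 years ≥ 4 weeks (≈28 days) ✓ → eligible.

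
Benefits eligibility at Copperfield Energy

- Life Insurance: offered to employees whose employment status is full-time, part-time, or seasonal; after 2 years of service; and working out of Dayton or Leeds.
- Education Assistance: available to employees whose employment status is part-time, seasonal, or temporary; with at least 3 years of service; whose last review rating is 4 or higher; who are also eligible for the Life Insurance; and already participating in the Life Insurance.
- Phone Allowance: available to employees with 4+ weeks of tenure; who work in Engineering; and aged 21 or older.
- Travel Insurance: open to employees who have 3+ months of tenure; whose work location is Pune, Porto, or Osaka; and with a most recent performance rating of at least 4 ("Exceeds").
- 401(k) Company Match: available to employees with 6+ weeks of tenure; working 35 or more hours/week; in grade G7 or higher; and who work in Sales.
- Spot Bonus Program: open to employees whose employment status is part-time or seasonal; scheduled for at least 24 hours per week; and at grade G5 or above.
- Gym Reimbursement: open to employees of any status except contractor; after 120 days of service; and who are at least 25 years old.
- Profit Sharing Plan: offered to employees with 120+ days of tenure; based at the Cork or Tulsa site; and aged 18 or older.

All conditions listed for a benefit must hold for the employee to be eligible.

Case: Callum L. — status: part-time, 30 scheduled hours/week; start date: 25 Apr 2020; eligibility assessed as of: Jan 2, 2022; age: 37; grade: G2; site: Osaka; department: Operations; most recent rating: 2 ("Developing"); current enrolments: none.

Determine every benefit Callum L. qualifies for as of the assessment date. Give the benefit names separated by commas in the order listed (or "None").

Service from 25 Apr 2020 to Jan 2, 2022: 617 days.
Life Insurance — status part-time ✓; service 617 days < 2 years (≈730 days) ✗ → not eligible.
Education Assistance — status part-time ✓; service 617 days < 3 years (≈1095 days) ✗ → not eligible.
Phone Allowance — service 617 days ≥ 4 weeks (≈28 days) ✓; dept Operations ✗ → not eligible.
Travel Insurance — service 617 days ≥ 3 months (≈90 days) ✓; site Osaka ✓; rating 2 < 4 ✗ → not eligible.
401(k) Company Match — service 617 days ≥ 6 weeks (≈42 days) ✓; 30 hrs/wk < 35 ✗ → not eligible.
Spot Bonus Program — status part-time ✓; 30 hrs/wk ≥ 24 ✓; grade G2 < G5 ✗ → not eligible.
Gym Reimbursement — status part-time ✓ (not excluded); service 617 days ≥ 120 days ✓; age 37 ≥ 25 ✓ → eligible.
Profit Sharing Plan — service 617 days ≥ 120 days ✓; site Osaka ✗ (not Cork or Tulsa) → not eligible.

Gym Reimbursement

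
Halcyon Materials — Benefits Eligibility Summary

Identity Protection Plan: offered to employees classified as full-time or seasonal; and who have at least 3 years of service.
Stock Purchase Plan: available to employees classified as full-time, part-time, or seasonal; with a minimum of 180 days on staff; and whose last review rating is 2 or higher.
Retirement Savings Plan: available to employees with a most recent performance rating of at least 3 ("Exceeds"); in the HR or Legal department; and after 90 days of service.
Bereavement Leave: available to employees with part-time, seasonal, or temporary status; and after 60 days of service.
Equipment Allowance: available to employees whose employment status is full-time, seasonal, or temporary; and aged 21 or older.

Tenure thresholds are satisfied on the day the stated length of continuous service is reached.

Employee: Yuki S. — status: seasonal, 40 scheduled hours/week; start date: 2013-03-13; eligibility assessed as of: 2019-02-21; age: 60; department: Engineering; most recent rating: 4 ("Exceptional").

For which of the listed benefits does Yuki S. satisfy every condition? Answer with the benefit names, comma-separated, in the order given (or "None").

Service from 2013-03-13 to 2019-02-21: 2171 days.
Identity Protection Plan — status seasonal ✓; service 2171 days ≥ 3 years (≈1095 days) ✓ → eligible.
Stock Purchase Plan — status seasonal ✓; service 2171 days ≥ 180 days ✓; rating 4 ≥ 2 ✓ → eligible.
Retirement Savings Plan — rating 4 ≥ 3 ✓; dept Engineering ✗ → not eligible.
Bereavement Leave — status seasonal ✓; service 2171 days ≥ 60 days ✓ → eligible.
Equipment Allowance — status seasonal ✓; age 60 ≥ 21 ✓ → eligible.

Identity Protection Plan, Stock Purchase Plan, Bereavement Leave, Equipment Allowance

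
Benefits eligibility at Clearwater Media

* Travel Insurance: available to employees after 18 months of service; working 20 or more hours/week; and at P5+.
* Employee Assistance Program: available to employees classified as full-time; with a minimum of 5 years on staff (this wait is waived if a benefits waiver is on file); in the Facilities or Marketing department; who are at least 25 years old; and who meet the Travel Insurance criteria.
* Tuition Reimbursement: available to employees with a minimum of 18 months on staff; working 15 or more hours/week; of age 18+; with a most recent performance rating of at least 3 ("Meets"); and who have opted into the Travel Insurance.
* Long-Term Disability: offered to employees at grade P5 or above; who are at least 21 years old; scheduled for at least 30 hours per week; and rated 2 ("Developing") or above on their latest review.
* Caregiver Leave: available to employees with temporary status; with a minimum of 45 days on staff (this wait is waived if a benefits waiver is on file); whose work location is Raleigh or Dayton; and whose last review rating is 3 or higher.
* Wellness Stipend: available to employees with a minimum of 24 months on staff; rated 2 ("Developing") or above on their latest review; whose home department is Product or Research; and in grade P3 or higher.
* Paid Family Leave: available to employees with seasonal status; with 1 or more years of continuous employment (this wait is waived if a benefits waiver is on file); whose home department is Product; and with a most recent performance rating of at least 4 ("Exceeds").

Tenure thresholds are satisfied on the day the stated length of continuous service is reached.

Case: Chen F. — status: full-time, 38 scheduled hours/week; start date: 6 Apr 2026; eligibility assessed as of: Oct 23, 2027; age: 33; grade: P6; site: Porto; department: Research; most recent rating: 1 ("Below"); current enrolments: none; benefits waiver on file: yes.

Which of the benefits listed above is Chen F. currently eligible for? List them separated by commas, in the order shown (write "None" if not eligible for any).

Service from 6 Apr 2026 to Oct 23, 2027: 565 days.
Travel Insurance — service 565 days ≥ 18 months (≈540 days) ✓; 38 hrs/wk ≥ 20 ✓; grade P6 ≥ P5 ✓ → eligible.
Employee Assistance Program — status full-time ✓; benefits waiver on file ✓; dept Research ✗ → not eligible.
Tuition Reimbursement — service 565 days ≥ 18 months (≈540 days) ✓; 38 hrs/wk ≥ 15 ✓; age 33 ≥ 18 ✓; rating 1 < 3 ✗ → not eligible.
Long-Term Disability — grade P6 ≥ P5 ✓; age 33 ≥ 21 ✓; 38 hrs/wk ≥ 30 ✓; rating 1 < 2 ✗ → not eligible.
Caregiver Leave — status full-time ✗ (requires temporary) → not eligible.
Wellness Stipend — service 565 days < 24 months (≈720 days) ✗ → not eligible.
Paid Family Leave — status full-time ✗ (requires seasonal) → not eligible.

Travel Insurance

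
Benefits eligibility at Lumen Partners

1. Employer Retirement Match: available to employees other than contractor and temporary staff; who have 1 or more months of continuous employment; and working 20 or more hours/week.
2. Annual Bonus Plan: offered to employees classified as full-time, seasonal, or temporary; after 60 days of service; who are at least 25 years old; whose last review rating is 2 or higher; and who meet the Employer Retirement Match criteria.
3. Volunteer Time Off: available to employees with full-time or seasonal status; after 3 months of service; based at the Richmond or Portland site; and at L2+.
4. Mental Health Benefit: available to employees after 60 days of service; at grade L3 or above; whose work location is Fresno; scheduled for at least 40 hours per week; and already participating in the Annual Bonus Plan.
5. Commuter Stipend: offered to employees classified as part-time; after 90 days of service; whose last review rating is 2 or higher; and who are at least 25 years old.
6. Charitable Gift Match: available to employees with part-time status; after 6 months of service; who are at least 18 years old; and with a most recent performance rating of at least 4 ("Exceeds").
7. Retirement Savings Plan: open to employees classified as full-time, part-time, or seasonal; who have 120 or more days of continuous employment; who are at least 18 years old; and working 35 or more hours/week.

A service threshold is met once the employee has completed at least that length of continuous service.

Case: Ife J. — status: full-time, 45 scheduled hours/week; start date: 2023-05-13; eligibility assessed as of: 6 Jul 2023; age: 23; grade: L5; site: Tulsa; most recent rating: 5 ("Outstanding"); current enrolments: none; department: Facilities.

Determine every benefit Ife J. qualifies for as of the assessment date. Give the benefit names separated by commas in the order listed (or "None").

Employer Retirement Match

Service from 2023-05-13 to 6 Jul 2023: 54 days.
Employer Retirement Match — status full-time ✓ (not excluded); service 54 days ≥ 1 month (≈30 days) ✓; 45 hrs/wk ≥ 20 ✓ → eligible.
Annual Bonus Plan — status full-time ✓; service 54 days < 60 days ✗ → not eligible.
Volunteer Time Off — status full-time ✓; service 54 days < 3 months (≈90 days) ✗ → not eligible.
Mental Health Benefit — service 54 days < 60 days ✗ → not eligible.
Commuter Stipend — status full-time ✗ (requires part-time) → not eligible.
Charitable Gift Match — status full-time ✗ (requires part-time) → not eligible.
Retirement Savings Plan — status full-time ✓; service 54 days < 120 days ✗ → not eligible.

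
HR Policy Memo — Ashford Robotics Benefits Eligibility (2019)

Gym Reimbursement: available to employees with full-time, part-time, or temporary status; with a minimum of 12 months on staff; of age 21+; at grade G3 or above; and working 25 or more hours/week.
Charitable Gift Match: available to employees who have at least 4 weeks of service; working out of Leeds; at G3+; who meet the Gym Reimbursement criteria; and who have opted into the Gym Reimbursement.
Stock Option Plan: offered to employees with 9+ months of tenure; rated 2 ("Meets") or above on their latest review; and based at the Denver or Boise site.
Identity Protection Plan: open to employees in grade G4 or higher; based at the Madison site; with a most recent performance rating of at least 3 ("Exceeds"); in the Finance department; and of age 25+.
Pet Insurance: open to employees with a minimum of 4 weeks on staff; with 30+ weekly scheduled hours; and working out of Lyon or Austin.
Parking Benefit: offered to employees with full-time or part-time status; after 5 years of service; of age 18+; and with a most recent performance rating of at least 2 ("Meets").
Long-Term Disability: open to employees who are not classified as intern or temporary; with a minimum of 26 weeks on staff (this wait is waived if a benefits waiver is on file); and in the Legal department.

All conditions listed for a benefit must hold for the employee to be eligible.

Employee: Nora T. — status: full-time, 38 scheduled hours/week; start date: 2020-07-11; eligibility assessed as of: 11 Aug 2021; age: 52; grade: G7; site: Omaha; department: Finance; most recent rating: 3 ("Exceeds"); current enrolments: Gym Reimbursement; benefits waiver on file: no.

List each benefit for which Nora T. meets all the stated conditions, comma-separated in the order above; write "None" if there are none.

Gym Reimbursement

Service from 2020-07-11 to 11 Aug 2021: 396 days.
Gym Reimbursement — status full-time ✓; service 396 days ≥ 12 months (≈360 days) ✓; age 52 ≥ 21 ✓; grade G7 ≥ G3 ✓; 38 hrs/wk ≥ 25 ✓ → eligible.
Charitable Gift Match — service 396 days ≥ 4 weeks (≈28 days) ✓; site Omaha ✗ (not Leeds) → not eligible.
Stock Option Plan — service 396 days ≥ 9 months (≈270 days) ✓; rating 3 ≥ 2 ✓; site Omaha ✗ (not Denver or Boise) → not eligible.
Identity Protection Plan — grade G7 ≥ G4 ✓; site Omaha ✗ (not Madison) → not eligible.
Pet Insurance — service 396 days ≥ 4 weeks (≈28 days) ✓; 38 hrs/wk ≥ 30 ✓; site Omaha ✗ (not Lyon or Austin) → not eligible.
Parking Benefit — status full-time ✓; service 396 days < 5 years (≈1825 days) ✗ → not eligible.
Long-Term Disability — status full-time ✓ (not excluded); no waiver, service 396 days ≥ 26 weeks (≈182 days) ✓; dept Finance ✗ → not eligible.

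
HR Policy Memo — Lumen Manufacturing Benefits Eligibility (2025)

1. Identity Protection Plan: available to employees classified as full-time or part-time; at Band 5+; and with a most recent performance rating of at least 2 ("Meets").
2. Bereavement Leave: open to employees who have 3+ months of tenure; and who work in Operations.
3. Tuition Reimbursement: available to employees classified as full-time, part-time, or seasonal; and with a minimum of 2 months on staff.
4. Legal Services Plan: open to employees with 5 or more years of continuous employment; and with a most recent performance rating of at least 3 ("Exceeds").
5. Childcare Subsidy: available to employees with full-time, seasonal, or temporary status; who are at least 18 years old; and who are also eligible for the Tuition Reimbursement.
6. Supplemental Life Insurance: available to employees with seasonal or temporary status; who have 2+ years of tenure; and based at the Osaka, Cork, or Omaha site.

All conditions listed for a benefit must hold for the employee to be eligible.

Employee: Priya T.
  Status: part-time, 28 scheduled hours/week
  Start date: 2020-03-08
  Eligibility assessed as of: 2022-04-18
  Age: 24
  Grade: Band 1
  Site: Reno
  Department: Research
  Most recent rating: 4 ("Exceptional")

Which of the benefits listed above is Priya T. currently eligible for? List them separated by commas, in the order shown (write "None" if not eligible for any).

Tuition Reimbursement

Service from 2020-03-08 to 2022-04-18: 771 days.
Identity Protection Plan — status part-time ✓; grade Band 1 < Band 5 ✗ → not eligible.
Bereavement Leave — service 771 days ≥ 3 months (≈90 days) ✓; dept Research ✗ → not eligible.
Tuition Reimbursement — status part-time ✓; service 771 days ≥ 2 months (≈60 days) ✓ → eligible.
Legal Services Plan — service 771 days < 5 years (≈1825 days) ✗ → not eligible.
Childcare Subsidy — status part-time ✗ (requires full-time, seasonal, or temporary) → not eligible.
Supplemental Life Insurance — status part-time ✗ (requires seasonal or temporary) → not eligible.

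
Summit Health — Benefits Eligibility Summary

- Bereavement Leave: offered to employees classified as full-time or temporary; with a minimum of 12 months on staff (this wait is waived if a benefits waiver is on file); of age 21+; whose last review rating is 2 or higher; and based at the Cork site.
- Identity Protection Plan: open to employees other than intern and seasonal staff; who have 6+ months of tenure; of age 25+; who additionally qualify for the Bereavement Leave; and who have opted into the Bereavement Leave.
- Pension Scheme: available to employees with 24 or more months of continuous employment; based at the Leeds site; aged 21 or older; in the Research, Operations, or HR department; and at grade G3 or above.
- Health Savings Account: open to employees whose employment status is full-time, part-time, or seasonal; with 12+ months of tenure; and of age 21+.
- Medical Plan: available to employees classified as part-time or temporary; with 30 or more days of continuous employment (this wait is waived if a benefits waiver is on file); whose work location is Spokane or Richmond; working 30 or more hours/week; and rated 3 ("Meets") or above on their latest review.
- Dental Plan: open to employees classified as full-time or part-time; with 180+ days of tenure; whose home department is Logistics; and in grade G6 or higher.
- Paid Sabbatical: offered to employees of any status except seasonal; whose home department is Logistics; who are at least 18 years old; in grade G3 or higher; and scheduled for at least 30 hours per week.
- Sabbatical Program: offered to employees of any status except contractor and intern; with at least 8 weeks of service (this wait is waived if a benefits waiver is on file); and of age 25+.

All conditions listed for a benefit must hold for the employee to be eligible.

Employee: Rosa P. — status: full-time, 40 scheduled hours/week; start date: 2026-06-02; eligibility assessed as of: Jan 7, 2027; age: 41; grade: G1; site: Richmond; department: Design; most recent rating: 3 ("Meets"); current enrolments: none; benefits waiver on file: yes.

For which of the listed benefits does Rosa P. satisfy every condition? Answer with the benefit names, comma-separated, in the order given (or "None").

Service from 2026-06-02 to Jan 7, 2027: 219 days.
Bereavement Leave — status full-time ✓; benefits waiver on file ✓; age 41 ≥ 21 ✓; rating 3 ≥ 2 ✓; site Richmond ✗ (not Cork) → not eligible.
Identity Protection Plan — status full-time ✓ (not excluded); service 219 days ≥ 6 months (≈180 days) ✓; age 41 ≥ 25 ✓; not eligible for Bereavement Leave ✗ → not eligible.
Pension Scheme — service 219 days < 24 months (≈720 days) ✗ → not eligible.
Health Savings Account — status full-time ✓; service 219 days < 12 months (≈360 days) ✗ → not eligible.
Medical Plan — status full-time ✗ (requires part-time or temporary) → not eligible.
Dental Plan — status full-time ✓; service 219 days ≥ 180 days ✓; dept Design ✗ → not eligible.
Paid Sabbatical — status full-time ✓ (not excluded); dept Design ✗ → not eligible.
Sabbatical Program — status full-time ✓ (not excluded); benefits waiver on file ✓; age 41 ≥ 25 ✓ → eligible.

Sabbatical Program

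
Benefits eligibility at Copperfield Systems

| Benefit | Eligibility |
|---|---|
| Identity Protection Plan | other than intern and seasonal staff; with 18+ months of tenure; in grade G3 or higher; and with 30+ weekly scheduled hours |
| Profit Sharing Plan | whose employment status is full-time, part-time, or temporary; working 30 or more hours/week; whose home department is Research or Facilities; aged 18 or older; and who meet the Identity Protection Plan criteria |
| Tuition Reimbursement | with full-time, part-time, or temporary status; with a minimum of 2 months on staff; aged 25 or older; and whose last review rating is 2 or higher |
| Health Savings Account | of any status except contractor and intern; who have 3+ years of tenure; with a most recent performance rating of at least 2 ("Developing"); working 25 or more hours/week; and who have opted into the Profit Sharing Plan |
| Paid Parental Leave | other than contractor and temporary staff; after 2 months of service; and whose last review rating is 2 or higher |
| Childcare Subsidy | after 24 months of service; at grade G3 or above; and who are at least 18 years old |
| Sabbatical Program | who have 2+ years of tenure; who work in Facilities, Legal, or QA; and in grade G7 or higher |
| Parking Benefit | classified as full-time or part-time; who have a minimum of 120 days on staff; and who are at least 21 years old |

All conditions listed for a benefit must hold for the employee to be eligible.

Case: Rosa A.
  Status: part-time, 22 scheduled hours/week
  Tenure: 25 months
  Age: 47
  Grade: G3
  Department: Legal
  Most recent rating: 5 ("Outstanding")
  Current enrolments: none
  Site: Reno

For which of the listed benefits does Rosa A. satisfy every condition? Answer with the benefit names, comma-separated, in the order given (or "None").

Identity Protection Plan — status part-time ✓ (not excluded); service 25 months ≥ 18 months ✓; grade G3 ≥ G3 ✓; 22 hrs/wk < 30 ✗ → not eligible.
Profit Sharing Plan — status part-time ✓; 22 hrs/wk < 30 ✗ → not eligible.
Tuition Reimbursement — status part-time ✓; service 25 months ≥ 2 months ✓; age 47 ≥ 25 ✓; rating 5 ≥ 2 ✓ → eligible.
Health Savings Account — status part-time ✓ (not excluded); service 25 months < 3 years (≈1095 days) ✗ → not eligible.
Paid Parental Leave — status part-time ✓ (not excluded); service 25 months ≥ 2 months ✓; rating 5 ≥ 2 ✓ → eligible.
Childcare Subsidy — service 25 months ≥ 24 months ✓; grade G3 ≥ G3 ✓; age 47 ≥ 18 ✓ → eligible.
Sabbatical Program — service 25 months ≥ 2 years (≈730 days) ✓; dept Legal ✓; grade G3 < G7 ✗ → not eligible.
Parking Benefit — status part-time ✓; service 25 months ≥ 120 days ✓; age 47 ≥ 21 ✓ → eligible.

Tuition Reimbursement, Paid Parental Leave, Childcare Subsidy, Parking Benefit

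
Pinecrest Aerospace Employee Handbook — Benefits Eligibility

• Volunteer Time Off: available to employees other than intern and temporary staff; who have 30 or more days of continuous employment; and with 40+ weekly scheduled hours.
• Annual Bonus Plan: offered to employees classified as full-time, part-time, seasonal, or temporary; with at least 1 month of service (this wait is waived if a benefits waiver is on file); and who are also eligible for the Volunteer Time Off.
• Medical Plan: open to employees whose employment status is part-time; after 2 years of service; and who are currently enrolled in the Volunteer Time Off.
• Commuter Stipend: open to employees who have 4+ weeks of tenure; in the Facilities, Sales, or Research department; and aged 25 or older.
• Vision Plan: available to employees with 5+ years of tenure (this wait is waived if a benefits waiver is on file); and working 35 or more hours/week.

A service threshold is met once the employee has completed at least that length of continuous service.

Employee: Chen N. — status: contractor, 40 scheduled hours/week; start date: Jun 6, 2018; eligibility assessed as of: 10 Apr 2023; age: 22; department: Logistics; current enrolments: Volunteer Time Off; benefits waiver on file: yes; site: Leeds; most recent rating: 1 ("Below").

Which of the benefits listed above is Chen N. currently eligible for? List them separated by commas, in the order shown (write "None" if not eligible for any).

Volunteer Time Off, Vision Plan

Service from Jun 6, 2018 to 10 Apr 2023: 1769 days.
Volunteer Time Off — status contractor ✓ (not excluded); service 1769 days ≥ 30 days ✓; 40 hrs/wk ≥ 40 ✓ → eligible.
Annual Bonus Plan — status contractor ✗ (requires full-time, part-time, seasonal, or temporary) → not eligible.
Medical Plan — status contractor ✗ (requires part-time) → not eligible.
Commuter Stipend — service 1769 days ≥ 4 weeks (≈28 days) ✓; dept Logistics ✗ → not eligible.
Vision Plan — benefits waiver on file ✓; 40 hrs/wk ≥ 35 ✓ → eligible.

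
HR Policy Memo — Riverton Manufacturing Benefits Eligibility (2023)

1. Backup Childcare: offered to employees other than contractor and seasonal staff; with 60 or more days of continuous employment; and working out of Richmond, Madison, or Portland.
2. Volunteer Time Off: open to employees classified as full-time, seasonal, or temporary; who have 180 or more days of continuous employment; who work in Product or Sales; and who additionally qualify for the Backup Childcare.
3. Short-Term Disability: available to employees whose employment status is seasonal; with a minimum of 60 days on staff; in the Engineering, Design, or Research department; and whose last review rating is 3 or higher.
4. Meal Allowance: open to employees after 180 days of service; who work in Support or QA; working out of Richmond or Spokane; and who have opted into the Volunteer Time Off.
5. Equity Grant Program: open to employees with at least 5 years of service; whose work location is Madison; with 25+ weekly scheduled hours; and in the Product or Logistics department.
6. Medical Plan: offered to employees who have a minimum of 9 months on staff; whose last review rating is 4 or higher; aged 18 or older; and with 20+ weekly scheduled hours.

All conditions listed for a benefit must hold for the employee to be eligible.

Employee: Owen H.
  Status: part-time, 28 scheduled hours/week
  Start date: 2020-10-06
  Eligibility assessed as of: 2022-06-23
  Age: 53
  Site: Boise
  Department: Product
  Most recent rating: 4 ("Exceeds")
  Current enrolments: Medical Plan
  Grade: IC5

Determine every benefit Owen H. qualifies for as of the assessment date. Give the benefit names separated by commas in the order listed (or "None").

Service from 2020-10-06 to 2022-06-23: 625 days.
Backup Childcare — status part-time ✓ (not excluded); service 625 days ≥ 60 days ✓; site Boise ✗ (not Richmond, Madison, or Portland) → not eligible.
Volunteer Time Off — status part-time ✗ (requires full-time, seasonal, or temporary) → not eligible.
Short-Term Disability — status part-time ✗ (requires seasonal) → not eligible.
Meal Allowance — service 625 days ≥ 180 days ✓; dept Product ✗ → not eligible.
Equity Grant Program — service 625 days < 5 years (≈1825 days) ✗ → not eligible.
Medical Plan — service 625 days ≥ 9 months (≈270 days) ✓; rating 4 ≥ 4 ✓; age 53 ≥ 18 ✓; 28 hrs/wk ≥ 20 ✓ → eligible.

Medical Plan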